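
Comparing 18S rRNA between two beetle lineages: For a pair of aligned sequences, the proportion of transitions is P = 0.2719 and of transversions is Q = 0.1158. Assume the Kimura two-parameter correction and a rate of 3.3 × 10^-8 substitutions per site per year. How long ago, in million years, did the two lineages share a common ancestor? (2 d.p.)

9.16

Under the Kimura two-parameter model, d = −½ ln(1 − 2P − Q) − ¼ ln(1 − 2Q).
1 − 2P − Q = 0.3404, giving −½ ln(0.3404) = 0.538817.
1 − 2Q = 0.7684, giving −¼ ln(0.7684) = 0.065861.
d = 0.538817 + 0.065861 = 0.604678.
Under a molecular clock d = 2μt, so t = d/(2μ) = 0.604678 / (2 × 3.3 × 10^-8) = 9.16 million years.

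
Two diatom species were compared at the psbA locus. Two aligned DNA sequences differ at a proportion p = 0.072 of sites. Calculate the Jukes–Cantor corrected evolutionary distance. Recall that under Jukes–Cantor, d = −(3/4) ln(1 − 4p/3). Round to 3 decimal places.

0.076

d = −(3/4) ln(1 − 4p/3) = −0.75 ln(1 − 0.096) = −0.75 ln(0.904)
  = −0.75 × (-0.100926) = 0.075695 substitutions/site.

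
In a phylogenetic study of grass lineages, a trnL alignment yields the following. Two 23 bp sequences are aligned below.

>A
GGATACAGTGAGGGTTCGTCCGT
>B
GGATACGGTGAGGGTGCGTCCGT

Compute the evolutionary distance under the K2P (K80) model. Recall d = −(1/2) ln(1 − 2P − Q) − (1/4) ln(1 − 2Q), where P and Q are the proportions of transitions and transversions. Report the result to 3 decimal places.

Of 23 sites, 1 differences are transitions and 1 are transversions, so P = 1/23 ≈ 0.043478 and Q = 1/23 ≈ 0.043478.
Under the Kimura two-parameter model, d = −½ ln(1 − 2P − Q) − ¼ ln(1 − 2Q).
1 − 2P − Q = 0.869566, giving −½ ln(0.869566) = 0.069881.
1 − 2Q = 0.913044, giving −¼ ln(0.913044) = 0.022743.
d = 0.069881 + 0.022743 = 0.092624.

0.093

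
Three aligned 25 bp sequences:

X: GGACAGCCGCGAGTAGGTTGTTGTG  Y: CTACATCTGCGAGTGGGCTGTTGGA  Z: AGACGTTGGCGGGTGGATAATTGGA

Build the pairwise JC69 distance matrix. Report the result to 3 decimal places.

d(X,Y) = 0.417, d(X,Z) = 0.766, d(Y,Z) = 0.572

X–Y: 8/25 sites differ → p = 0.32, d = −0.75 ln(1 − 0.426667) = 0.417216 ≈ 0.417.
X–Z: 12/25 sites differ → p = 0.48, d = −0.75 ln(1 − 0.64) = 0.766238 ≈ 0.766.
Y–Z: 10/25 sites differ → p = 0.4, d = −0.75 ln(1 − 0.533333) = 0.571605 ≈ 0.572.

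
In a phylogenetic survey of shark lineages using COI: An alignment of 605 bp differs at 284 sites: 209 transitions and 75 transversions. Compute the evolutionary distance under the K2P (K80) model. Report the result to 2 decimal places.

P = 209/605 ≈ 0.345455 and Q = 75/605 ≈ 0.123967.
Under the Kimura two-parameter model, d = −½ ln(1 − 2P − Q) − ¼ ln(1 − 2Q).
1 − 2P − Q = 0.185123, giving −½ ln(0.185123) = 0.843367.
1 − 2Q = 0.752066, giving −¼ ln(0.752066) = 0.071233.
d = 0.843367 + 0.071233 = 0.914600.

0.91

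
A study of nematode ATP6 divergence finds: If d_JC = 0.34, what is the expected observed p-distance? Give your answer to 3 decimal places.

0.273

p = (3/4)(1 − e^(−4d/3)) = 0.75 × (1 − e^(-0.453333)) = 0.75 × (1 − 0.635506) = 0.273371.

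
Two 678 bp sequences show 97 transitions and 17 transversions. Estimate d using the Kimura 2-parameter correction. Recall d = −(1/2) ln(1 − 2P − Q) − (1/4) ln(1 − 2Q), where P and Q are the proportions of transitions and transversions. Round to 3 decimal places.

0.199

P = 97/678 ≈ 0.143068 and Q = 17/678 ≈ 0.025074.
Under the Kimura two-parameter model, d = −½ ln(1 − 2P − Q) − ¼ ln(1 − 2Q).
1 − 2P − Q = 0.68879, giving −½ ln(0.68879) = 0.186409.
1 − 2Q = 0.949852, giving −¼ ln(0.949852) = 0.012862.
d = 0.186409 + 0.012862 = 0.199271.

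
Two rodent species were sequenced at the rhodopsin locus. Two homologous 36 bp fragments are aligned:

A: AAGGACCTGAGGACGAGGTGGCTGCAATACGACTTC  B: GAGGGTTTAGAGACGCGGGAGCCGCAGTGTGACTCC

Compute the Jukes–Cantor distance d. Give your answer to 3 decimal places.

The sequences differ at 15 of 36 sites, so p = 15/36 ≈ 0.416667.
d = −(3/4) ln(1 − 4p/3) = −0.75 ln(1 − 0.555556) = −0.75 ln(0.444444)
  = −0.75 × (-0.810931) = 0.608198 substitutions/site.

0.608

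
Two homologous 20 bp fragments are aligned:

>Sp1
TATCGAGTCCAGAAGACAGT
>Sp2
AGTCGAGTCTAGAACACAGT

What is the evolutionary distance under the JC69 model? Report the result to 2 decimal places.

The sequences differ at 4 of 20 sites (1, 2, 10, 15), so p = 4/20 = 0.2.
d = −(3/4) ln(1 − 4p/3) = −0.75 ln(1 − 0.266667) = −0.75 ln(0.733333)
  = −0.75 × (-0.310155) = 0.232616 substitutions/site.

0.23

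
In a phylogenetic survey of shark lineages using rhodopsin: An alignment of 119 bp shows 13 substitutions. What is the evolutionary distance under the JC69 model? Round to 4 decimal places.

0.1181

p = 13/119 ≈ 0.109244.
d = −(3/4) ln(1 − 4p/3) = −0.75 ln(1 − 0.145659) = −0.75 ln(0.854341)
  = −0.75 × (-0.157425) = 0.118069 substitutions/site.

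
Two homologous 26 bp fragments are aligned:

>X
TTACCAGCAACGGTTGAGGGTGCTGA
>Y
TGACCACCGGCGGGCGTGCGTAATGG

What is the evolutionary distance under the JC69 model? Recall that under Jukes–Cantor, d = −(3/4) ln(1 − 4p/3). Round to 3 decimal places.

0.623

The sequences differ at 11 of 26 sites, so p = 11/26 ≈ 0.423077.
d = −(3/4) ln(1 − 4p/3) = −0.75 ln(1 − 0.564103) = −0.75 ln(0.435897)
  = −0.75 × (-0.830349) = 0.622762 substitutions/site.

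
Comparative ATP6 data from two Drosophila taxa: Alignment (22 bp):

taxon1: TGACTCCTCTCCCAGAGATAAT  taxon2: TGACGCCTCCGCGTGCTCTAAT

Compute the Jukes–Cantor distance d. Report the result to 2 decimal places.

0.50

The sequences differ at 8 of 22 sites (5, 10, 11, 13, 14, 16, 17, 18), so p = 8/22 ≈ 0.363636.
d = −(3/4) ln(1 − 4p/3) = −0.75 ln(1 − 0.484848) = −0.75 ln(0.515152)
  = −0.75 × (-0.663293) = 0.497470 substitutions/site.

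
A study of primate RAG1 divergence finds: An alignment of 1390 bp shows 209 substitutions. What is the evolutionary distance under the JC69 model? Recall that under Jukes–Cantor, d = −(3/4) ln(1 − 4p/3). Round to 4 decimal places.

0.1678

p = 209/1390 ≈ 0.15036.
d = −(3/4) ln(1 − 4p/3) = −0.75 ln(1 − 0.20048) = −0.75 ln(0.79952)
  = −0.75 × (-0.223744) = 0.167808 substitutions/site.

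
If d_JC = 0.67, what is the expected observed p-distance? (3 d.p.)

0.443

p = (3/4)(1 − e^(−4d/3)) = 0.75 × (1 − e^(-0.893333)) = 0.75 × (1 − 0.409289) = 0.443033.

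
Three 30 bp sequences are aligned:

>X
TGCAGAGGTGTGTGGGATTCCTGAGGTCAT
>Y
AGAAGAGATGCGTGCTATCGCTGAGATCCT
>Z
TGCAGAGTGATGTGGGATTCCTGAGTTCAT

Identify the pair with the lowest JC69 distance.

X–Y: 10/30 differ, p = 0.333, d = 0.441.
X–Z: 4/30 differ, p = 0.133, d = 0.147.
Y–Z: 12/30 differ, p = 0.400, d = 0.572.
The smallest distance is between X and Z.

X and Z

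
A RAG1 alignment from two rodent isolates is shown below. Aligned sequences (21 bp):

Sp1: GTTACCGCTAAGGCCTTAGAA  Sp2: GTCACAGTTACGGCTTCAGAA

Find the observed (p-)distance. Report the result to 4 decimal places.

The sequences differ at 6 of 21 positions (sites 3, 6, 8, 11, 15, 17).
p = 6/21 = 0.285714… ≈ 0.2857 (to 4 d.p.).

0.2857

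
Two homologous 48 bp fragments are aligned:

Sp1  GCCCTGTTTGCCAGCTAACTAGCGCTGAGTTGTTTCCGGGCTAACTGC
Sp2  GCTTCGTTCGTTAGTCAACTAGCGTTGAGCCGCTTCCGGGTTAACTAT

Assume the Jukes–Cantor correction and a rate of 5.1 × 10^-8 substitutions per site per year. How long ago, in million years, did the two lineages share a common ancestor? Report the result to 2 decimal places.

The sequences differ at 15 of 48 sites, so p = 15/48 = 0.3125.
d = −(3/4) ln(1 − 4p/3) = −0.75 ln(1 − 0.416667) = −0.75 ln(0.583333)
  = −0.75 × (-0.538997) = 0.404248 substitutions/site.
Under a molecular clock d = 2μt, so t = d/(2μ) = 0.404248 / (2 × 5.1 × 10^-8) = 3.96 million years.

3.96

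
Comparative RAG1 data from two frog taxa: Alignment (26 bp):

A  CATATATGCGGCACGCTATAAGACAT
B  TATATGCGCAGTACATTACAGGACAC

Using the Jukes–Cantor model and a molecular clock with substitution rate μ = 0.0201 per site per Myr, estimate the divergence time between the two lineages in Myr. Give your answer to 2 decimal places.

13.42

The sequences differ at 10 of 26 sites (1, 6, 7, 10, 12, 15, 16, 19, 21, 26), so p = 10/26 ≈ 0.384615.
d = −(3/4) ln(1 − 4p/3) = −0.75 ln(1 − 0.51282) = −0.75 ln(0.48718)
  = −0.75 × (-0.719122) = 0.539342 substitutions/site.
Under a molecular clock d = 2μt, so t = d/(2μ) = 0.539342 / (2 × 0.0201) = 13.42 Myr.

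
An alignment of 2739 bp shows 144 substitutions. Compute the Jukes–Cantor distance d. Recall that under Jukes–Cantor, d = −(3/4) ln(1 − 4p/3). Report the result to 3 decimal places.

p = 144/2739 ≈ 0.052574.
d = −(3/4) ln(1 − 4p/3) = −0.75 ln(1 − 0.070099) = −0.75 ln(0.929901)
  = −0.75 × (-0.072677) = 0.054508 substitutions/site.

0.055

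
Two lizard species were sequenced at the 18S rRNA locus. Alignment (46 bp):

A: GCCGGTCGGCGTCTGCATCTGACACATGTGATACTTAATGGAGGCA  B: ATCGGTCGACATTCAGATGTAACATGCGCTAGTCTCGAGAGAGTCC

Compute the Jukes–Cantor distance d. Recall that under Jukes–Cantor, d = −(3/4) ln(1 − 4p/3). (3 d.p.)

The sequences differ at 23 of 46 sites, so p = 23/46 = 0.5.
d = −(3/4) ln(1 − 4p/3) = −0.75 ln(1 − 0.666667) = −0.75 ln(0.333333)
  = −0.75 × (-1.098613) = 0.823960 substitutions/site.

0.824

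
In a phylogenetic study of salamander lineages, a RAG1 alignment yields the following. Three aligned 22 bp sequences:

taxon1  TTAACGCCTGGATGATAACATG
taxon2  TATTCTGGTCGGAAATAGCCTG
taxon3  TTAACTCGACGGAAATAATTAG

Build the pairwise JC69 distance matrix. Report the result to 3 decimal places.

taxon1–taxon2: 12/22 sites differ → p ≈ 0.545455, d = −0.75 ln(1 − 0.727273) = 0.974463 ≈ 0.974.
taxon1–taxon3: 10/22 sites differ → p ≈ 0.454545, d = −0.75 ln(1 − 0.60606) = 0.698667 ≈ 0.699.
taxon2–taxon3: 9/22 sites differ → p ≈ 0.409091, d = −0.75 ln(1 − 0.545455) = 0.591344 ≈ 0.591.

d(taxon1,taxon2) = 0.974, d(taxon1,taxon3) = 0.699, d(taxon2,taxon3) = 0.591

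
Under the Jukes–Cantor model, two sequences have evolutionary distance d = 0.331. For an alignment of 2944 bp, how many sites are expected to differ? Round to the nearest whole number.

788

Invert JC69: p = (3/4)(1 − e^(−4d/3)) = 0.75 × (1 − e^(-0.441333)) = 0.75 × (1 − 0.643178) = 0.267617.
Expected differing sites = pL ≈ 0.267617 × 2944 = 787.864448 ≈ 788.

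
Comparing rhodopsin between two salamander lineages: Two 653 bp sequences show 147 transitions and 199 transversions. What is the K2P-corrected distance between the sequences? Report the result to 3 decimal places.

P = 147/653 ≈ 0.225115 and Q = 199/653 ≈ 0.304747.
Under the Kimura two-parameter model, d = −½ ln(1 − 2P − Q) − ¼ ln(1 − 2Q).
1 − 2P − Q = 0.245023, giving −½ ln(0.245023) = 0.703202.
1 − 2Q = 0.390506, giving −¼ ln(0.390506) = 0.235078.
d = 0.703202 + 0.235078 = 0.938280.

0.938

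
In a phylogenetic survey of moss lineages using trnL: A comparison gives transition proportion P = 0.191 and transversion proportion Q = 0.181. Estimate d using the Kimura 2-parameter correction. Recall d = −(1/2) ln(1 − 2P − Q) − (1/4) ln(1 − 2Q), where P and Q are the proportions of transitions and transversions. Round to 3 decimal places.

0.526

Under the Kimura two-parameter model, d = −½ ln(1 − 2P − Q) − ¼ ln(1 − 2Q).
1 − 2P − Q = 0.437, giving −½ ln(0.437) = 0.413911.
1 − 2Q = 0.638, giving −¼ ln(0.638) = 0.112354.
d = 0.413911 + 0.112354 = 0.526265.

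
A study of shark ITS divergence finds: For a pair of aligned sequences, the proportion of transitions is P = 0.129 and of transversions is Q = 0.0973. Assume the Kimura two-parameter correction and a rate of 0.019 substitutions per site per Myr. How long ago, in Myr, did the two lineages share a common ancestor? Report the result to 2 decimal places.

Under the Kimura two-parameter model, d = −½ ln(1 − 2P − Q) − ¼ ln(1 − 2Q).
1 − 2P − Q = 0.6447, giving −½ ln(0.6447) = 0.219485.
1 − 2Q = 0.8054, giving −¼ ln(0.8054) = 0.054104.
d = 0.219485 + 0.054104 = 0.273589.
Under a molecular clock d = 2μt, so t = d/(2μ) = 0.273589 / (2 × 0.019) = 7.20 Myr.

7.20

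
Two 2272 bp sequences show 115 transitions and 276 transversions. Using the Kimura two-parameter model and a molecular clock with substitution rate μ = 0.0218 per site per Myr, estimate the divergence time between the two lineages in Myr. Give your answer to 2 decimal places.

P = 115/2272 ≈ 0.050616 and Q = 276/2272 ≈ 0.121479.
Under the Kimura two-parameter model, d = −½ ln(1 − 2P − Q) − ¼ ln(1 − 2Q).
1 − 2P − Q = 0.777289, giving −½ ln(0.777289) = 0.125972.
1 − 2Q = 0.757042, giving −¼ ln(0.757042) = 0.069584.
d = 0.125972 + 0.069584 = 0.195556.
Under a molecular clock d = 2μt, so t = d/(2μ) = 0.195556 / (2 × 0.0218) = 4.49 Myr.

4.49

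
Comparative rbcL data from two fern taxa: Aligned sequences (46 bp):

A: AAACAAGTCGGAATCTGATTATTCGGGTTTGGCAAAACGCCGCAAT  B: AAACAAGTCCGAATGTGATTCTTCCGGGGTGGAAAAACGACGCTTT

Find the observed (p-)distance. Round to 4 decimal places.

0.2174

The sequences differ at 10 of 46 positions (sites 10, 15, 21, 25, 28, 29, 33, 40, 44, 45).
p = 10/46 = 0.217391… ≈ 0.2174 (to 4 d.p.).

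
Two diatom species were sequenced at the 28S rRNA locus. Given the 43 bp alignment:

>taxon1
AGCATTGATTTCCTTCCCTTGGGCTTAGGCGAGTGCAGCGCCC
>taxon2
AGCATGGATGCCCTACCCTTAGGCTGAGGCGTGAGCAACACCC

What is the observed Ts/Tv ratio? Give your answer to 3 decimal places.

0.667

Transitions are A↔G and C↔T; transversions are all other mismatches.
Transitions: 4. Transversions: 6.
R = 4/6 = 0.666666… ≈ 0.667 (to 3 d.p.).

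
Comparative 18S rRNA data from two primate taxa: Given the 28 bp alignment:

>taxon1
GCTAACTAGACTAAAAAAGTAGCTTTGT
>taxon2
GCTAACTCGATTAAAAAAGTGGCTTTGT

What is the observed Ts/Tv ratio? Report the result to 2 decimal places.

Transitions are A↔G and C↔T; transversions are all other mismatches.
Transitions: 2. Transversions: 1.
R = 2/1 = 2.00.

2.00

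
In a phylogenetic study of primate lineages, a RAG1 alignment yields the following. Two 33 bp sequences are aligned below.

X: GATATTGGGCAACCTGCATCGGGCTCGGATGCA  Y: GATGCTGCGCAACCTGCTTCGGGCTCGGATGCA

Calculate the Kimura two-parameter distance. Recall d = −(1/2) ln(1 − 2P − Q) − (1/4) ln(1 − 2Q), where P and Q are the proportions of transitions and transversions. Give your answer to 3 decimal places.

0.133

Of 33 sites, 2 differences are transitions and 2 are transversions, so P = 2/33 ≈ 0.060606 and Q = 2/33 ≈ 0.060606.
Under the Kimura two-parameter model, d = −½ ln(1 − 2P − Q) − ¼ ln(1 − 2Q).
1 − 2P − Q = 0.818182, giving −½ ln(0.818182) = 0.100335.
1 − 2Q = 0.878788, giving −¼ ln(0.878788) = 0.032303.
d = 0.100335 + 0.032303 = 0.132638.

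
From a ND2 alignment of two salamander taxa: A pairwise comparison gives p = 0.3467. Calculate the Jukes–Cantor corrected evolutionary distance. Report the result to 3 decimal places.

d = −(3/4) ln(1 − 4p/3) = −0.75 ln(1 − 0.462267) = −0.75 ln(0.537733)
  = −0.75 × (-0.620393) = 0.465295 substitutions/site.

0.465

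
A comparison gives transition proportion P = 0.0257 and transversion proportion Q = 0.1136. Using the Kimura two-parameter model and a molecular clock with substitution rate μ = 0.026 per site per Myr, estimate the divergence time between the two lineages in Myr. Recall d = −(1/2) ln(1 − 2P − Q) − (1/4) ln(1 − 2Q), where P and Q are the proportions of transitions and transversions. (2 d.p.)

2.97

Under the Kimura two-parameter model, d = −½ ln(1 − 2P − Q) − ¼ ln(1 − 2Q).
1 − 2P − Q = 0.835, giving −½ ln(0.835) = 0.090162.
1 − 2Q = 0.7728, giving −¼ ln(0.7728) = 0.064434.
d = 0.090162 + 0.064434 = 0.154596.
Under a molecular clock d = 2μt, so t = d/(2μ) = 0.154596 / (2 × 0.026) = 2.97 Myr.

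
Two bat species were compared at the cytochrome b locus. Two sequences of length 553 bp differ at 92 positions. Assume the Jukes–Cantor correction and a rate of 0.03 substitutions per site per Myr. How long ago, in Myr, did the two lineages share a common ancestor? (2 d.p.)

p = 92/553 ≈ 0.166365.
d = −(3/4) ln(1 − 4p/3) = −0.75 ln(1 − 0.22182) = −0.75 ln(0.77818)
  = −0.75 × (-0.250797) = 0.188098 substitutions/site.
Under a molecular clock d = 2μt, so t = d/(2μ) = 0.188098 / (2 × 0.03) = 3.13 Myr.

3.13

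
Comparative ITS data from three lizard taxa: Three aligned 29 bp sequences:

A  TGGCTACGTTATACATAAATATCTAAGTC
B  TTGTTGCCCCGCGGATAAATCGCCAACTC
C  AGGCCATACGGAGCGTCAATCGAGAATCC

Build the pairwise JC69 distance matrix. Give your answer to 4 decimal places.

A–B: 14/29 sites differ → p ≈ 0.482759, d = −0.75 ln(1 − 0.643679) = 0.773942 ≈ 0.7739.
A–C: 17/29 sites differ → p ≈ 0.586207, d = −0.75 ln(1 − 0.781609) = 1.141101 ≈ 1.1411.
B–C: 16/29 sites differ → p ≈ 0.551724, d = −0.75 ln(1 − 0.735632) = 0.997810 ≈ 0.9978.

d(A,B) = 0.7739, d(A,C) = 1.1411, d(B,C) = 0.9978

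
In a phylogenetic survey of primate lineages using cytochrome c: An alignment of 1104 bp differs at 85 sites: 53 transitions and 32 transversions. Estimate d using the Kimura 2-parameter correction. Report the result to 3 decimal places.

0.082

P = 53/1104 ≈ 0.048007 and Q = 32/1104 ≈ 0.028986.
Under the Kimura two-parameter model, d = −½ ln(1 − 2P − Q) − ¼ ln(1 − 2Q).
1 − 2P − Q = 0.875, giving −½ ln(0.875) = 0.066766.
1 − 2Q = 0.942028, giving −¼ ln(0.942028) = 0.014930.
d = 0.066766 + 0.014930 = 0.081696.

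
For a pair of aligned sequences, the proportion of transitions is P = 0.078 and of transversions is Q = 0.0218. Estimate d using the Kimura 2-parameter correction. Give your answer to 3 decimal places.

Under the Kimura two-parameter model, d = −½ ln(1 − 2P − Q) − ¼ ln(1 − 2Q).
1 − 2P − Q = 0.8222, giving −½ ln(0.8222) = 0.097886.
1 − 2Q = 0.9564, giving −¼ ln(0.9564) = 0.011145.
d = 0.097886 + 0.011145 = 0.109031.

0.109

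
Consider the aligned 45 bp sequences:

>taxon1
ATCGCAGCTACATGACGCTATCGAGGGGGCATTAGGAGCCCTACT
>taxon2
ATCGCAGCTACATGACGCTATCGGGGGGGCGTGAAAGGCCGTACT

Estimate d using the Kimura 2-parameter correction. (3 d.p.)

Of 45 sites, 5 differences are transitions and 2 are transversions, so P = 5/45 ≈ 0.111111 and Q = 2/45 ≈ 0.044444.
Under the Kimura two-parameter model, d = −½ ln(1 − 2P − Q) − ¼ ln(1 − 2Q).
1 − 2P − Q = 0.733334, giving −½ ln(0.733334) = 0.155077.
1 − 2Q = 0.911112, giving −¼ ln(0.911112) = 0.023272.
d = 0.155077 + 0.023272 = 0.178349.

0.178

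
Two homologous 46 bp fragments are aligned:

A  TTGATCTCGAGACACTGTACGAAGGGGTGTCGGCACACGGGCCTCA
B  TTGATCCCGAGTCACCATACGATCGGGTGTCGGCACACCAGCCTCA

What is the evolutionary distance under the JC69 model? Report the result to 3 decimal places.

The sequences differ at 8 of 46 sites (7, 12, 16, 17, 23, 24, 39, 40), so p = 8/46 ≈ 0.173913.
d = −(3/4) ln(1 − 4p/3) = −0.75 ln(1 − 0.231884) = −0.75 ln(0.768116)
  = −0.75 × (-0.263815) = 0.197861 substitutions/site.

0.198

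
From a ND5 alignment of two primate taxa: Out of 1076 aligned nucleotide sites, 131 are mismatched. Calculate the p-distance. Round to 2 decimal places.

0.12

p = 131/1076 = 0.121747… ≈ 0.12 (to 2 d.p.).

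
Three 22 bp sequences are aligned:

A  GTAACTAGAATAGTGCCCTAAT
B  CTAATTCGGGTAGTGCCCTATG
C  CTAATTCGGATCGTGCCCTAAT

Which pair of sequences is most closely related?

B and C

A–B: 7/22 differ, p = 0.318, d = 0.414.
A–C: 5/22 differ, p = 0.227, d = 0.271.
B–C: 4/22 differ, p = 0.182, d = 0.208.
The smallest distance is between B and C.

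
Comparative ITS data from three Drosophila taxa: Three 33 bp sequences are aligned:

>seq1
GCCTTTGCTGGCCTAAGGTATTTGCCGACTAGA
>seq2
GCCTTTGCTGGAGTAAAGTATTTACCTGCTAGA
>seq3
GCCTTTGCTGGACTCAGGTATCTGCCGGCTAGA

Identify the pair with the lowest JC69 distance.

seq1–seq2: 6/33 differ, p = 0.182, d = 0.208.
seq1–seq3: 4/33 differ, p = 0.121, d = 0.132.
seq2–seq3: 6/33 differ, p = 0.182, d = 0.208.
The smallest distance is between seq1 and seq3.

seq1 and seq3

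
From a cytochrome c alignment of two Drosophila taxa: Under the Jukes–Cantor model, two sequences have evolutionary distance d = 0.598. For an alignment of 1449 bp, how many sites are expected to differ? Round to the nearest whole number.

597

Invert JC69: p = (3/4)(1 − e^(−4d/3)) = 0.75 × (1 − e^(-0.797333)) = 0.75 × (1 − 0.450529) = 0.412103.
Expected differing sites = pL ≈ 0.412103 × 1449 = 597.137247 ≈ 597.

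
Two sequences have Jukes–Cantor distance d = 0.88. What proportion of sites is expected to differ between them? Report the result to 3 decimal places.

0.518

p = (3/4)(1 − e^(−4d/3)) = 0.75 × (1 − e^(-1.173333)) = 0.75 × (1 − 0.309334) = 0.518000.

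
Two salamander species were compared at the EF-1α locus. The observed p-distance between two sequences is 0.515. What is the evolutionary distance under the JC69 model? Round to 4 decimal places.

d = −(3/4) ln(1 − 4p/3) = −0.75 ln(1 − 0.686667) = −0.75 ln(0.313333)
  = −0.75 × (-1.160489) = 0.870367 substitutions/site.

0.8704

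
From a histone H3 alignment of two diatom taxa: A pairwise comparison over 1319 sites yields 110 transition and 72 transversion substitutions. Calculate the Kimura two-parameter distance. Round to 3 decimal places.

P = 110/1319 ≈ 0.083397 and Q = 72/1319 ≈ 0.054587.
Under the Kimura two-parameter model, d = −½ ln(1 − 2P − Q) − ¼ ln(1 − 2Q).
1 − 2P − Q = 0.778619, giving −½ ln(0.778619) = 0.125117.
1 − 2Q = 0.890826, giving −¼ ln(0.890826) = 0.028902.
d = 0.125117 + 0.028902 = 0.154019.

0.154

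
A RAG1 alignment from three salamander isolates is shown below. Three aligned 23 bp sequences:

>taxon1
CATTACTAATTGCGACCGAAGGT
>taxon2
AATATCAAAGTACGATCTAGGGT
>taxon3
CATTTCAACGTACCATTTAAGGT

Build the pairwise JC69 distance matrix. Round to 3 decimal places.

d(taxon1,taxon2) = 0.553, d(taxon1,taxon3) = 0.553, d(taxon2,taxon3) = 0.321

taxon1–taxon2: 9/23 sites differ → p ≈ 0.391304, d = −0.75 ln(1 − 0.521739) = 0.553199 ≈ 0.553.
taxon1–taxon3: 9/23 sites differ → p ≈ 0.391304, d = −0.75 ln(1 − 0.521739) = 0.553199 ≈ 0.553.
taxon2–taxon3: 6/23 sites differ → p ≈ 0.26087, d = −0.75 ln(1 − 0.347827) = 0.320584 ≈ 0.321.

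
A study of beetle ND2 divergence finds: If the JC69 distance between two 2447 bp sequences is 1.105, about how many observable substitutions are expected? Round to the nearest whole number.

Invert JC69: p = (3/4)(1 − e^(−4d/3)) = 0.75 × (1 − e^(-1.473333)) = 0.75 × (1 − 0.229160) = 0.578130.
Expected differing sites = pL ≈ 0.578130 × 2447 = 1414.68411 ≈ 1415.

1415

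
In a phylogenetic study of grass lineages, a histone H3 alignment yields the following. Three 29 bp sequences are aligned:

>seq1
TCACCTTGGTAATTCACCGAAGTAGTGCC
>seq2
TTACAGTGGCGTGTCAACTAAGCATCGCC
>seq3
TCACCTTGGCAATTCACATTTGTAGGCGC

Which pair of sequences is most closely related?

seq1 and seq3

seq1–seq2: 12/29 differ, p = 0.414, d = 0.602.
seq1–seq3: 8/29 differ, p = 0.276, d = 0.344.
seq2–seq3: 15/29 differ, p = 0.517, d = 0.878.
The smallest distance is between seq1 and seq3.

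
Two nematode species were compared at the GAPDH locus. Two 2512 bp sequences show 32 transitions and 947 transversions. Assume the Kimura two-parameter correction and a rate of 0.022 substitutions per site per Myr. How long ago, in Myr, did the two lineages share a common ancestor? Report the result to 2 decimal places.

P = 32/2512 ≈ 0.012739 and Q = 947/2512 ≈ 0.37699.
Under the Kimura two-parameter model, d = −½ ln(1 − 2P − Q) − ¼ ln(1 − 2Q).
1 − 2P − Q = 0.597532, giving −½ ln(0.597532) = 0.257474.
1 − 2Q = 0.24602, giving −¼ ln(0.24602) = 0.350586.
d = 0.257474 + 0.350586 = 0.608060.
Under a molecular clock d = 2μt, so t = d/(2μ) = 0.608060 / (2 × 0.022) = 13.82 Myr.

13.82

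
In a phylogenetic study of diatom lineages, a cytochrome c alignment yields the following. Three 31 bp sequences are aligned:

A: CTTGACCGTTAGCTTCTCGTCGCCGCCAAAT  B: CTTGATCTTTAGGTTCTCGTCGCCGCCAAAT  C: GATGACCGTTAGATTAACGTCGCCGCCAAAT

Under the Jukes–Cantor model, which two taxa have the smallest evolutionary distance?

A and B

A–B: 3/31 differ, p = 0.097, d = 0.104.
A–C: 5/31 differ, p = 0.161, d = 0.182.
B–C: 7/31 differ, p = 0.226, d = 0.269.
The smallest distance is between A and B.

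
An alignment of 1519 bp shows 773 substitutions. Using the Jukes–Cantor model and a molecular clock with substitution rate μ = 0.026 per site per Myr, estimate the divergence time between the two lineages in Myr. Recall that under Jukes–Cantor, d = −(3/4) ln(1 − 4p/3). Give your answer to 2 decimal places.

p = 773/1519 ≈ 0.508887.
d = −(3/4) ln(1 − 4p/3) = −0.75 ln(1 − 0.678516) = −0.75 ln(0.321484)
  = −0.75 × (-1.134808) = 0.851106 substitutions/site.
Under a molecular clock d = 2μt, so t = d/(2μ) = 0.851106 / (2 × 0.026) = 16.37 Myr.

16.37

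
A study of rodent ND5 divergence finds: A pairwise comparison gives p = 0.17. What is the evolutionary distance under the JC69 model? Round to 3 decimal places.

d = −(3/4) ln(1 − 4p/3) = −0.75 ln(1 − 0.226667) = −0.75 ln(0.773333)
  = −0.75 × (-0.257046) = 0.192785 substitutions/site.

0.193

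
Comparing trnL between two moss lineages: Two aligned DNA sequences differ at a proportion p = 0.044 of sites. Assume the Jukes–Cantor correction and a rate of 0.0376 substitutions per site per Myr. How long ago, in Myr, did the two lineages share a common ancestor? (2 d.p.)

d = −(3/4) ln(1 − 4p/3) = −0.75 ln(1 − 0.058667) = −0.75 ln(0.941333)
  = −0.75 × (-0.060458) = 0.045344 substitutions/site.
Under a molecular clock d = 2μt, so t = d/(2μ) = 0.045344 / (2 × 0.0376) = 0.60 Myr.

0.60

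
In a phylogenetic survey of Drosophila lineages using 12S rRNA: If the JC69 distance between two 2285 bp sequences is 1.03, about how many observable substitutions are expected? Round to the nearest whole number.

1280

Invert JC69: p = (3/4)(1 − e^(−4d/3)) = 0.75 × (1 − e^(-1.373333)) = 0.75 × (1 − 0.253261) = 0.560054.
Expected differing sites = pL ≈ 0.560054 × 2285 = 1279.72339 ≈ 1280.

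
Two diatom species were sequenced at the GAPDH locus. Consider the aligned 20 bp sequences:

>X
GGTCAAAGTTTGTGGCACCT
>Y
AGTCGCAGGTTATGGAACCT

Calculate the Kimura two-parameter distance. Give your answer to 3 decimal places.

Of 20 sites, 3 differences are transitions and 3 are transversions, so P = 3/20 = 0.15 and Q = 3/20 = 0.15.
Under the Kimura two-parameter model, d = −½ ln(1 − 2P − Q) − ¼ ln(1 − 2Q).
1 − 2P − Q = 0.55, giving −½ ln(0.55) = 0.298919.
1 − 2Q = 0.7, giving −¼ ln(0.7) = 0.089169.
d = 0.298919 + 0.089169 = 0.388088.

0.388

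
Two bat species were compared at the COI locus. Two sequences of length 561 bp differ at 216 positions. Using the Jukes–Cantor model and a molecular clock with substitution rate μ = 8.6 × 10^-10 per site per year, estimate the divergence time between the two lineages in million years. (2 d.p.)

p = 216/561 ≈ 0.385027.
d = −(3/4) ln(1 − 4p/3) = −0.75 ln(1 − 0.513369) = −0.75 ln(0.486631)
  = −0.75 × (-0.720249) = 0.540187 substitutions/site.
Under a molecular clock d = 2μt, so t = d/(2μ) = 0.540187 / (2 × 8.6 × 10^-10) = 314.06 million years.

314.06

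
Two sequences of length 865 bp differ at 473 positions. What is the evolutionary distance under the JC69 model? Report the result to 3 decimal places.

p = 473/865 ≈ 0.546821.
d = −(3/4) ln(1 − 4p/3) = −0.75 ln(1 − 0.729095) = −0.75 ln(0.270905)
  = −0.75 × (-1.305987) = 0.979490 substitutions/site.

0.979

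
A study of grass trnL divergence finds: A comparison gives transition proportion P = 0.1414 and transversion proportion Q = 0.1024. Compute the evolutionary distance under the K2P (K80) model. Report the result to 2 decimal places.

Under the Kimura two-parameter model, d = −½ ln(1 − 2P − Q) − ¼ ln(1 − 2Q).
1 − 2P − Q = 0.6148, giving −½ ln(0.6148) = 0.243229.
1 − 2Q = 0.7952, giving −¼ ln(0.7952) = 0.057290.
d = 0.243229 + 0.057290 = 0.300519.

0.30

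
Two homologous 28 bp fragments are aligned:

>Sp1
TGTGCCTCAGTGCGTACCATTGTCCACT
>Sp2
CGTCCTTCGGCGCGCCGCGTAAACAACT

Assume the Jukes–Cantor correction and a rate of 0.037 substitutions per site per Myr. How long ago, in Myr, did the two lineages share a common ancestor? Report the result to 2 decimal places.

9.78

The sequences differ at 13 of 28 sites, so p = 13/28 ≈ 0.464286.
d = −(3/4) ln(1 − 4p/3) = −0.75 ln(1 − 0.619048) = −0.75 ln(0.380952)
  = −0.75 × (-0.965082) = 0.723812 substitutions/site.
Under a molecular clock d = 2μt, so t = d/(2μ) = 0.723812 / (2 × 0.037) = 9.78 Myr.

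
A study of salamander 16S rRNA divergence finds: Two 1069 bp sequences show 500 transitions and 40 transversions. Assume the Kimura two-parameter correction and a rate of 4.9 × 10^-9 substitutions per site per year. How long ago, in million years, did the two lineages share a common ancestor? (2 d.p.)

186.02

P = 500/1069 ≈ 0.467727 and Q = 40/1069 ≈ 0.037418.
Under the Kimura two-parameter model, d = −½ ln(1 − 2P − Q) − ¼ ln(1 − 2Q).
1 − 2P − Q = 0.027128, giving −½ ln(0.027128) = 1.803594.
1 − 2Q = 0.925164, giving −¼ ln(0.925164) = 0.019446.
d = 1.803594 + 0.019446 = 1.823040.
Under a molecular clock d = 2μt, so t = d/(2μ) = 1.823040 / (2 × 4.9 × 10^-9) = 186.02 million years.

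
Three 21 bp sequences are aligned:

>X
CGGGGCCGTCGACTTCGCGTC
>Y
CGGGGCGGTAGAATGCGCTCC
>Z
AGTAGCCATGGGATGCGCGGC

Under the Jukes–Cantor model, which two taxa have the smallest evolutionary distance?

X–Y: 6/21 differ, p = 0.286, d = 0.360.
X–Z: 9/21 differ, p = 0.429, d = 0.635.
Y–Z: 9/21 differ, p = 0.429, d = 0.635.
The smallest distance is between X and Y.

X and Y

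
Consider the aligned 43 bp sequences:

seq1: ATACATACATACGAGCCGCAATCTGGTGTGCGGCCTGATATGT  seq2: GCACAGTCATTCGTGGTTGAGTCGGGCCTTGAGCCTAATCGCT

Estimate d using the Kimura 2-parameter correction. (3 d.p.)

Of 43 sites, 7 differences are transitions and 14 are transversions, so P = 7/43 ≈ 0.162791 and Q = 14/43 ≈ 0.325581.
Under the Kimura two-parameter model, d = −½ ln(1 − 2P − Q) − ¼ ln(1 − 2Q).
1 − 2P − Q = 0.348837, giving −½ ln(0.348837) = 0.526575.
1 − 2Q = 0.348838, giving −¼ ln(0.348838) = 0.263287.
d = 0.526575 + 0.263287 = 0.789862.

0.790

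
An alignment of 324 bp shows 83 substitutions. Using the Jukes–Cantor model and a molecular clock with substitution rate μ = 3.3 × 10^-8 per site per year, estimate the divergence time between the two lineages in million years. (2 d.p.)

p = 83/324 ≈ 0.256173.
d = −(3/4) ln(1 − 4p/3) = −0.75 ln(1 − 0.341564) = −0.75 ln(0.658436)
  = −0.75 × (-0.417888) = 0.313416 substitutions/site.
Under a molecular clock d = 2μt, so t = d/(2μ) = 0.313416 / (2 × 3.3 × 10^-8) = 4.75 million years.

4.75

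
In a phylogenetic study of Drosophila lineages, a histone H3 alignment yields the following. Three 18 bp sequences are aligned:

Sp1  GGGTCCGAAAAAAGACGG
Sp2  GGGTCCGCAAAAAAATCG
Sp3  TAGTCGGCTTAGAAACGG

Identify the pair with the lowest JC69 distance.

Sp1 and Sp2

Sp1–Sp2: 4/18 differ, p = 0.222, d = 0.264.
Sp1–Sp3: 8/18 differ, p = 0.444, d = 0.673.
Sp2–Sp3: 8/18 differ, p = 0.444, d = 0.673.
The smallest distance is between Sp1 and Sp2.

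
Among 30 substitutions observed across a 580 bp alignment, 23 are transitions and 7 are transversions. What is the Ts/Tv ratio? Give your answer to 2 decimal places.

3.29

R = 23/7 = 3.285714… ≈ 3.29 (to 2 d.p.).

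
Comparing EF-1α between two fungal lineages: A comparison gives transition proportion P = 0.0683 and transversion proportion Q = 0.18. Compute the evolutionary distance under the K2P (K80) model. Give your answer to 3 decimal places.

Under the Kimura two-parameter model, d = −½ ln(1 − 2P − Q) − ¼ ln(1 − 2Q).
1 − 2P − Q = 0.6834, giving −½ ln(0.6834) = 0.190337.
1 − 2Q = 0.64, giving −¼ ln(0.64) = 0.111572.
d = 0.190337 + 0.111572 = 0.301909.

0.302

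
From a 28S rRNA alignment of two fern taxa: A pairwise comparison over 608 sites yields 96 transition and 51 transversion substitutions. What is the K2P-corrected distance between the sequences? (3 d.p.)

P = 96/608 ≈ 0.157895 and Q = 51/608 ≈ 0.083882.
Under the Kimura two-parameter model, d = −½ ln(1 − 2P − Q) − ¼ ln(1 − 2Q).
1 − 2P − Q = 0.600328, giving −½ ln(0.600328) = 0.255140.
1 − 2Q = 0.832236, giving −¼ ln(0.832236) = 0.045910.
d = 0.255140 + 0.045910 = 0.301050.

0.301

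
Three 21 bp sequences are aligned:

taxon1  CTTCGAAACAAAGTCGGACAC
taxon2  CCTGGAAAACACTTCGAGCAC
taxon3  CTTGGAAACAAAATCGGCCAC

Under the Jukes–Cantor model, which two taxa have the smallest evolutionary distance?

taxon1–taxon2: 8/21 differ, p = 0.381, d = 0.532.
taxon1–taxon3: 3/21 differ, p = 0.143, d = 0.158.
taxon2–taxon3: 7/21 differ, p = 0.333, d = 0.441.
The smallest distance is between taxon1 and taxon3.

taxon1 and taxon3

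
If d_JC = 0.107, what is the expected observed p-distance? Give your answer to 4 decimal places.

0.0997

p = (3/4)(1 − e^(−4d/3)) = 0.75 × (1 − e^(-0.142667)) = 0.75 × (1 − 0.867043) = 0.099718.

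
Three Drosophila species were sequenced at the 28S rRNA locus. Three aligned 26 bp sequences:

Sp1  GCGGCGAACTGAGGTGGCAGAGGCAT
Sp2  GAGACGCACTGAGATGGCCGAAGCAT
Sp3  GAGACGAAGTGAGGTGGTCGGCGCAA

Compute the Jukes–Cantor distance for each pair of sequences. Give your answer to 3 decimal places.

Sp1–Sp2: 6/26 sites differ → p ≈ 0.230769, d = −0.75 ln(1 − 0.307692) = 0.275793 ≈ 0.276.
Sp1–Sp3: 8/26 sites differ → p ≈ 0.307692, d = −0.75 ln(1 − 0.410256) = 0.396050 ≈ 0.396.
Sp2–Sp3: 7/26 sites differ → p ≈ 0.269231, d = −0.75 ln(1 − 0.358975) = 0.333515 ≈ 0.334.

d(Sp1,Sp2) = 0.276, d(Sp1,Sp3) = 0.396, d(Sp2,Sp3) = 0.334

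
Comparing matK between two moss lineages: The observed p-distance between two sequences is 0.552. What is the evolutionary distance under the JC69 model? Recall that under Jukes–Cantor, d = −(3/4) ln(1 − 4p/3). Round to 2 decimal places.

d = −(3/4) ln(1 − 4p/3) = −0.75 ln(1 − 0.736) = −0.75 ln(0.264)
  = −0.75 × (-1.331806) = 0.998855 substitutions/site.

1.00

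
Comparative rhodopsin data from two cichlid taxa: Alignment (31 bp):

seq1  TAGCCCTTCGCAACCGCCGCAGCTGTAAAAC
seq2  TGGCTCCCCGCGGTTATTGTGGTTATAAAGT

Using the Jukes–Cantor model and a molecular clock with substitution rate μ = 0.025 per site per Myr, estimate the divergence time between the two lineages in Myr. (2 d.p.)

The sequences differ at 17 of 31 sites, so p = 17/31 ≈ 0.548387.
d = −(3/4) ln(1 − 4p/3) = −0.75 ln(1 − 0.731183) = −0.75 ln(0.268817)
  = −0.75 × (-1.313724) = 0.985293 substitutions/site.
Under a molecular clock d = 2μt, so t = d/(2μ) = 0.985293 / (2 × 0.025) = 19.71 Myr.

19.71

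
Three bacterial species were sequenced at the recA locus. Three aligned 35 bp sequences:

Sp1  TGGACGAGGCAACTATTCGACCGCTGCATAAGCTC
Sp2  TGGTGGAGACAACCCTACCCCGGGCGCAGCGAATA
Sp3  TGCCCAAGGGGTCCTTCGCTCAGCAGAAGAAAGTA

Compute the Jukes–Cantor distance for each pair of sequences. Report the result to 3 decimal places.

Sp1–Sp2: 17/35 sites differ → p ≈ 0.485714, d = −0.75 ln(1 − 0.647619) = 0.782282 ≈ 0.782.
Sp1–Sp3: 19/35 sites differ → p ≈ 0.542857, d = −0.75 ln(1 − 0.723809) = 0.964997 ≈ 0.965.
Sp2–Sp3: 19/35 sites differ → p ≈ 0.542857, d = −0.75 ln(1 − 0.723809) = 0.964997 ≈ 0.965.

d(Sp1,Sp2) = 0.782, d(Sp1,Sp3) = 0.965, d(Sp2,Sp3) = 0.965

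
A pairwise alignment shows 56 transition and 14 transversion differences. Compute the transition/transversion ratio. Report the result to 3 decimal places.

R = 56/14 = 4.000.

4.000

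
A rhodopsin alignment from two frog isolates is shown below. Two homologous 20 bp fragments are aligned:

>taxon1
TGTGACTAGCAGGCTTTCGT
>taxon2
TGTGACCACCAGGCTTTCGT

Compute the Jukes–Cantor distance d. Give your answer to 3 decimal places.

0.107

The sequences differ at 2 of 20 sites (7, 9), so p = 2/20 = 0.1.
d = −(3/4) ln(1 − 4p/3) = −0.75 ln(1 − 0.133333) = −0.75 ln(0.866667)
  = −0.75 × (-0.143100) = 0.107325 substitutions/site.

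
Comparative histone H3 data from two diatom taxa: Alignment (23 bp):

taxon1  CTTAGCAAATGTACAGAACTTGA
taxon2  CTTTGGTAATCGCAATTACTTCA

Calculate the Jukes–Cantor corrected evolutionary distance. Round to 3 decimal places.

0.650

The sequences differ at 10 of 23 sites (4, 6, 7, 11, 12, 13, 14, 16, 17, 22), so p = 10/23 ≈ 0.434783.
d = −(3/4) ln(1 − 4p/3) = −0.75 ln(1 − 0.579711) = −0.75 ln(0.420289)
  = −0.75 × (-0.866813) = 0.650110 substitutions/site.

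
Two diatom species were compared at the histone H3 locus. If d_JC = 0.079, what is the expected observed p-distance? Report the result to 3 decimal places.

0.075

p = (3/4)(1 − e^(−4d/3)) = 0.75 × (1 − e^(-0.105333)) = 0.75 × (1 − 0.900025) = 0.074981.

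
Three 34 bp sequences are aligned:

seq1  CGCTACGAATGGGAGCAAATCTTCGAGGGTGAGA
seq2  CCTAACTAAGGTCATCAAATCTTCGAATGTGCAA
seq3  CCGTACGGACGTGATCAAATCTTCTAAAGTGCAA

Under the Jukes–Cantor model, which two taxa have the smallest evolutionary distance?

seq1–seq2: 12/34 differ, p = 0.353, d = 0.477.
seq1–seq3: 11/34 differ, p = 0.324, d = 0.423.
seq2–seq3: 8/34 differ, p = 0.235, d = 0.282.
The smallest distance is between seq2 and seq3.

seq2 and seq3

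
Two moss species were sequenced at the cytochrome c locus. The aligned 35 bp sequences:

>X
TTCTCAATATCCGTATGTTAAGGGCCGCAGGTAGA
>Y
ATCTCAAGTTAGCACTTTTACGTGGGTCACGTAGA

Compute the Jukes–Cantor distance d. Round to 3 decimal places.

0.635

The sequences differ at 15 of 35 sites, so p = 15/35 ≈ 0.428571.
d = −(3/4) ln(1 − 4p/3) = −0.75 ln(1 − 0.571428) = −0.75 ln(0.428572)
  = −0.75 × (-0.847297) = 0.635473 substitutions/site.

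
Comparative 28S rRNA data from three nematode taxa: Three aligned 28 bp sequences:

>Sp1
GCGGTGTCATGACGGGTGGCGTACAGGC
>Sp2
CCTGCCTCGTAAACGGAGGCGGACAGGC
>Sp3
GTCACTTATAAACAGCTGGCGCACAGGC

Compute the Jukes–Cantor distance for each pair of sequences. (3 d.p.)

d(Sp1,Sp2) = 0.485, d(Sp1,Sp3) = 0.635, d(Sp2,Sp3) = 0.724

Sp1–Sp2: 10/28 sites differ → p ≈ 0.357143, d = −0.75 ln(1 − 0.476191) = 0.484971 ≈ 0.485.
Sp1–Sp3: 12/28 sites differ → p ≈ 0.428571, d = −0.75 ln(1 − 0.571428) = 0.635472 ≈ 0.635.
Sp2–Sp3: 13/28 sites differ → p ≈ 0.464286, d = −0.75 ln(1 − 0.619048) = 0.723811 ≈ 0.724.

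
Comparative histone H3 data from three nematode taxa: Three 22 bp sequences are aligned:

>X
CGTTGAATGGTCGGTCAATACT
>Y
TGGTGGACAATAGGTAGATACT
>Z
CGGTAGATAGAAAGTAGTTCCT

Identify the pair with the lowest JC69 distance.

Y and Z

X–Y: 9/22 differ, p = 0.409, d = 0.591.
X–Z: 11/22 differ, p = 0.500, d = 0.824.
Y–Z: 8/22 differ, p = 0.364, d = 0.497.
The smallest distance is between Y and Z.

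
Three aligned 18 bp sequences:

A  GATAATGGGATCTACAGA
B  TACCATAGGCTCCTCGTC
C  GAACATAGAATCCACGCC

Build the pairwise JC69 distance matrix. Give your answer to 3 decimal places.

A–B: 10/18 sites differ → p ≈ 0.555556, d = −0.75 ln(1 − 0.740741) = 1.012446 ≈ 1.012.
A–C: 8/18 sites differ → p ≈ 0.444444, d = −0.75 ln(1 − 0.592592) = 0.673455 ≈ 0.673.
B–C: 6/18 sites differ → p ≈ 0.333333, d = −0.75 ln(1 − 0.444444) = 0.440839 ≈ 0.441.

d(A,B) = 1.012, d(A,C) = 0.673, d(B,C) = 0.441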